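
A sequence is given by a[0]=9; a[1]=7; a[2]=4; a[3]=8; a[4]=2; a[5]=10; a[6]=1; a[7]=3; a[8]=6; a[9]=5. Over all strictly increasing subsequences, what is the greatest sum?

Let S[i] be the best sum of a strictly increasing subsequence ending at i:
i:      0  1  2  3  4  5  6  7  8  9
a[i]:   9  7  4  8  2 10  1  3  6  5
S:      9  7  4 15  2 25  1  5 11 10
Maximum is 25 (e.g. 7 + 8 + 10).

25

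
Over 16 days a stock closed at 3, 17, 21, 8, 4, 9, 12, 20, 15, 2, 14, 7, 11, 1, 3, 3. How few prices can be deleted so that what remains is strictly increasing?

Fewest deletions = n − (longest strictly increasing subsequence).
i:      1  2  3  4  5  6  7  8  9 10 11 12 13 14 15 16
a[i]:   3 17 21  8  4  9 12 20 15  2 14  7 11  1  3  3
dp:     1  2  3  2  2  3  4  5  5  1  5  3  4  1  2  2
max dp = 5, so deletions = 16 − 5 = 11.

11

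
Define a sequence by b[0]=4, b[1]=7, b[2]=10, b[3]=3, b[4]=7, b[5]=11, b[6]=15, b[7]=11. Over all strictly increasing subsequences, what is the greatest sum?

Let S[i] be the best sum of a strictly increasing subsequence ending at i:
i:      0  1  2  3  4  5  6  7
b[i]:   4  7 10  3  7 11 15 11
S:      4 11 21  3 11 32 47 32
Maximum is 47 (e.g. 4 + 7 + 10 + 11 + 15).

47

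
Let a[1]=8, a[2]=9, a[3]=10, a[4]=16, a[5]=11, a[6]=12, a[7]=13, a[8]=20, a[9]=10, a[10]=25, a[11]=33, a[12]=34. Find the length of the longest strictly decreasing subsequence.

Negate each value so 'decreasing' becomes 'increasing', then run patience tails on the negated sequence:
-8 → extends → [-8]
-9 → replaces -8 → [-9]
-10 → replaces -9 → [-10]
-16 → replaces -10 → [-16]
-11 → extends → [-16, -11]
-12 → replaces -11 → [-16, -12]
-13 → replaces -12 → [-16, -13]
-20 → replaces -16 → [-20, -13]
-10 → extends → [-20, -13, -10]
-25 → replaces -20 → [-25, -13, -10]
-33 → replaces -25 → [-33, -13, -10]
-34 → replaces -33 → [-34, -13, -10]
Three tails, so the longest strictly decreasing subsequence of the original has length 3.

3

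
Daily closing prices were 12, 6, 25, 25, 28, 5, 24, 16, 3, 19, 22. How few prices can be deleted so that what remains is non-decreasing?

7

Fewest deletions = n − (longest non-decreasing subsequence).
i:      1  2  3  4  5  6  7  8  9 10 11
a[i]:  12  6 25 25 28  5 24 16  3 19 22
dp:     1  1  2  3  4  1  2  2  1  3  4
max dp = 4, so deletions = 11 − 4 = 7.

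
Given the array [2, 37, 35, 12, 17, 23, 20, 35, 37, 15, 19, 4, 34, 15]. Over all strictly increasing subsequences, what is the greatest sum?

Let S[i] be the best sum of a strictly increasing subsequence ending at i:
i:       1   2   3   4   5   6   7   8   9  10  11  12  13  14
a[i]:    2  37  35  12  17  23  20  35  37  15  19   4  34  15
S:       2  39  37  14  31  54  51  89 126  29  50   6  88  29
Maximum is 126 (e.g. 2 + 12 + 17 + 23 + 35 + 37).

126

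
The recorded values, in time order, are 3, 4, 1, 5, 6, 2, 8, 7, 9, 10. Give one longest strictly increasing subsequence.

3, 4, 5, 6, 8, 9, 10

Patience tails give the LIS length; then backtrack through the dp parents:
3 → extends → [3]
4 → extends → [3, 4]
1 → replaces 3 → [1, 4]
5 → extends → [1, 4, 5]
6 → extends → [1, 4, 5, 6]
2 → replaces 4 → [1, 2, 5, 6]
8 → extends → [1, 2, 5, 6, 8]
7 → replaces 8 → [1, 2, 5, 6, 7]
9 → extends → [1, 2, 5, 6, 7, 9]
10 → extends → [1, 2, 5, 6, 7, 9, 10]
Length 7; one witness is 3, 4, 5, 6, 8, 9, 10.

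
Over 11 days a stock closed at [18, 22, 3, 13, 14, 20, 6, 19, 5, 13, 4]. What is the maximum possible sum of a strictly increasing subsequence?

Let S[i] be the best sum of a strictly increasing subsequence ending at i:
i:      1  2  3  4  5  6  7  8  9 10 11
a[i]:  18 22  3 13 14 20  6 19  5 13  4
S:     18 40  3 16 30 50  9 49  8 22  7
Maximum is 50 (e.g. 3 + 13 + 14 + 20).

50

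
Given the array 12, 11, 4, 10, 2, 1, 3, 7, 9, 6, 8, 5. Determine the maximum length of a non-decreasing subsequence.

4

Track the smallest tail for each achievable length (allowing ties):
12 → extends → [12]
11 → replaces 12 → [11]
4 → replaces 11 → [4]
10 → extends → [4, 10]
2 → replaces 4 → [2, 10]
1 → replaces 2 → [1, 10]
3 → replaces 10 → [1, 3]
7 → extends → [1, 3, 7]
9 → extends → [1, 3, 7, 9]
6 → replaces 7 → [1, 3, 6, 9]
8 → replaces 9 → [1, 3, 6, 8]
5 → replaces 6 → [1, 3, 5, 8]
Four tails, so the longest non-decreasing subsequence has length 4 (e.g. 2, 3, 7, 9).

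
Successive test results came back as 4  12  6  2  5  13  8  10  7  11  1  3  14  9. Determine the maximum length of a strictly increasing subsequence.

6

Track the smallest tail for each achievable length (strict):
4 → extends → [4]
12 → extends → [4, 12]
6 → replaces 12 → [4, 6]
2 → replaces 4 → [2, 6]
5 → replaces 6 → [2, 5]
13 → extends → [2, 5, 13]
8 → replaces 13 → [2, 5, 8]
10 → extends → [2, 5, 8, 10]
7 → replaces 8 → [2, 5, 7, 10]
11 → extends → [2, 5, 7, 10, 11]
1 → replaces 2 → [1, 5, 7, 10, 11]
3 → replaces 5 → [1, 3, 7, 10, 11]
14 → extends → [1, 3, 7, 10, 11, 14]
9 → replaces 10 → [1, 3, 7, 9, 11, 14]
Six tails, so the longest strictly increasing subsequence has length 6 (e.g. 4, 6, 8, 10, 11, 14).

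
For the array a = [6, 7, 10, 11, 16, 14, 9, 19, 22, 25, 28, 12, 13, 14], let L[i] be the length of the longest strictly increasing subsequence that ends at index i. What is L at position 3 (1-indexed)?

3

dp[i] = 1 + max{dp[j] : j<i, a[j]<a[i]} (or 1 if no such j):
i:      1  2  3  4  5  6  7  8  9 10 11 12 13 14
a[i]:   6  7 10 11 16 14  9 19 22 25 28 12 13 14
dp:     1  2  3  4  5  5  3  6  7  8  9  5  6  7
At index 3 the value is 3.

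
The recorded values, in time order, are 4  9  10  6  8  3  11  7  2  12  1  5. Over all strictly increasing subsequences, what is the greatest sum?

46

Let S[i] be the best sum of a strictly increasing subsequence ending at i:
i:      1  2  3  4  5  6  7  8  9 10 11 12
a[i]:   4  9 10  6  8  3 11  7  2 12  1  5
S:      4 13 23 10 18  3 34 17  2 46  1  9
Maximum is 46 (e.g. 4 + 9 + 10 + 11 + 12).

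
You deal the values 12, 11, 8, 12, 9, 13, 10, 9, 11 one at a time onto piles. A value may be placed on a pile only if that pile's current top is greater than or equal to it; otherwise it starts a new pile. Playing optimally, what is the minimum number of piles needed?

Place each on the leftmost legal pile:
12 → new pile 1 (tops now [12])
11 → pile 1 (tops now [11])
8 → pile 1 (tops now [8])
12 → new pile 2 (tops now [8, 12])
9 → pile 2 (tops now [8, 9])
13 → new pile 3 (tops now [8, 9, 13])
10 → pile 3 (tops now [8, 9, 10])
9 → pile 2 (tops now [8, 9, 10])
11 → new pile 4 (tops now [8, 9, 10, 11])
Four piles.

4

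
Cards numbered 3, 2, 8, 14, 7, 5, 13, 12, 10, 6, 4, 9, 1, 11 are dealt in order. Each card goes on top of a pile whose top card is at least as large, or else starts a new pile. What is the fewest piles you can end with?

5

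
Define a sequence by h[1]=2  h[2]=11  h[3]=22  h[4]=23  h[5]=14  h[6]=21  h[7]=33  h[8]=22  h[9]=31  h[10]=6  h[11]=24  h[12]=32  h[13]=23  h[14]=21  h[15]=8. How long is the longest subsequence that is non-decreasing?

Let dp[i] be the length of the longest such subsequence ending at index i:
i:      1  2  3  4  5  6  7  8  9 10 11 12 13 14 15
h[i]:   2 11 22 23 14 21 33 22 31  6 24 32 23 21  8
dp:     1  2  3  4  3  4  5  5  6  2  6  7  6  5  3
Maximum dp value is 7.

7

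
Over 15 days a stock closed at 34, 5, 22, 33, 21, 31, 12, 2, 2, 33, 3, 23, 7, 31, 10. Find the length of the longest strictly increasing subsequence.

4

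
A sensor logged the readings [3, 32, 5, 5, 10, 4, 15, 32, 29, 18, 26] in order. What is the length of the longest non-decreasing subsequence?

Let dp[i] be the length of the longest such subsequence ending at index i:
i:      1  2  3  4  5  6  7  8  9 10 11
a[i]:   3 32  5  5 10  4 15 32 29 18 26
dp:     1  2  2  3  4  2  5  6  6  6  7
Maximum dp value is 7.

7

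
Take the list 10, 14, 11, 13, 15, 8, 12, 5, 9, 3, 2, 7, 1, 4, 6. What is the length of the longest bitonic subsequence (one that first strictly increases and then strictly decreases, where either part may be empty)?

inc[i] = longest strictly increasing subsequence ending at i; dec[i] = longest strictly decreasing subsequence starting at i:
i:      1  2  3  4  5  6  7  8  9 10 11 12 13 14 15
a[i]:  10 14 11 13 15  8 12  5  9  3  2  7  1  4  6
inc:    1  2  2  3  4  1  3  1  2  1  1  2  1  2  3
dec:    6  7  6  6  6  5  5  4  4  3  2  2  1  1  1
Best peak at i=5 (value 15): inc=4, dec=6, length 4+6−1 = 9.

9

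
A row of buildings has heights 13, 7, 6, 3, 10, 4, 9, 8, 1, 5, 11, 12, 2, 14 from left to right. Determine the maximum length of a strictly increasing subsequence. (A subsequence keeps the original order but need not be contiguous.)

Track the smallest tail for each achievable length (strict):
13 → extends → [13]
7 → replaces 13 → [7]
6 → replaces 7 → [6]
3 → replaces 6 → [3]
10 → extends → [3, 10]
4 → replaces 10 → [3, 4]
9 → extends → [3, 4, 9]
8 → replaces 9 → [3, 4, 8]
1 → replaces 3 → [1, 4, 8]
5 → replaces 8 → [1, 4, 5]
11 → extends → [1, 4, 5, 11]
12 → extends → [1, 4, 5, 11, 12]
2 → replaces 4 → [1, 2, 5, 11, 12]
14 → extends → [1, 2, 5, 11, 12, 14]
Six tails, so the longest strictly increasing subsequence has length 6 (e.g. 3, 4, 9, 11, 12, 14).

6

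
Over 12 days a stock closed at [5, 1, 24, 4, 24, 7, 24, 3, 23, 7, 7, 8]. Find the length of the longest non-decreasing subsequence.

6

Track the smallest tail for each achievable length (allowing ties):
5 → extends → [5]
1 → replaces 5 → [1]
24 → extends → [1, 24]
4 → replaces 24 → [1, 4]
24 → extends → [1, 4, 24]
7 → replaces 24 → [1, 4, 7]
24 → extends → [1, 4, 7, 24]
3 → replaces 4 → [1, 3, 7, 24]
23 → replaces 24 → [1, 3, 7, 23]
7 → replaces 23 → [1, 3, 7, 7]
7 → extends → [1, 3, 7, 7, 7]
8 → extends → [1, 3, 7, 7, 7, 8]
Six tails, so the longest non-decreasing subsequence has length 6 (e.g. 1, 4, 7, 7, 7, 8).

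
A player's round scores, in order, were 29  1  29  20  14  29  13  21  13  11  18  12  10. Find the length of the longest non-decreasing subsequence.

4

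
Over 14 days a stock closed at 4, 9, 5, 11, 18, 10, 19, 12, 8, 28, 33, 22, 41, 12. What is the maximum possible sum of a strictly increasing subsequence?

Let S[i] be the best sum of a strictly increasing subsequence ending at i:
i:       1   2   3   4   5   6   7   8   9  10  11  12  13  14
a[i]:    4   9   5  11  18  10  19  12   8  28  33  22  41  12
S:       4  13   9  24  42  23  61  36  17  89 122  83 163  36
Maximum is 163 (e.g. 4 + 9 + 11 + 18 + 19 + 28 + 33 + 41).

163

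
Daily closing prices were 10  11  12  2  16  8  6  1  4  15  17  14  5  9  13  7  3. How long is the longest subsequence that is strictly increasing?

5

Let dp[i] be the length of the longest such subsequence ending at index i:
i:      1  2  3  4  5  6  7  8  9 10 11 12 13 14 15 16 17
a[i]:  10 11 12  2 16  8  6  1  4 15 17 14  5  9 13  7  3
dp:     1  2  3  1  4  2  2  1  2  4  5  4  3  4  5  4  2
Maximum dp value is 5.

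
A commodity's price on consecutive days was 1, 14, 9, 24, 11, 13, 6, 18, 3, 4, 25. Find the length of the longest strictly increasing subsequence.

Track the smallest tail for each achievable length (strict):
1 → extends → [1]
14 → extends → [1, 14]
9 → replaces 14 → [1, 9]
24 → extends → [1, 9, 24]
11 → replaces 24 → [1, 9, 11]
13 → extends → [1, 9, 11, 13]
6 → replaces 9 → [1, 6, 11, 13]
18 → extends → [1, 6, 11, 13, 18]
3 → replaces 6 → [1, 3, 11, 13, 18]
4 → replaces 11 → [1, 3, 4, 13, 18]
25 → extends → [1, 3, 4, 13, 18, 25]
Six tails, so the longest strictly increasing subsequence has length 6 (e.g. 1, 9, 11, 13, 18, 25).

6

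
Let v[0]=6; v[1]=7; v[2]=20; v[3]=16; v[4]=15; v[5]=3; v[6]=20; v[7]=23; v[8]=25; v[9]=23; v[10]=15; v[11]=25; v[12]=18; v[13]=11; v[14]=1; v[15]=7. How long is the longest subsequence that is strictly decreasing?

5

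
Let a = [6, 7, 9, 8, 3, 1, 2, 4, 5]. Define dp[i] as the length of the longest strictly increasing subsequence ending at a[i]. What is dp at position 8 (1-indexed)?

dp[i] = 1 + max{dp[j] : j<i, a[j]<a[i]} (or 1 if no such j):
i:     1 2 3 4 5 6 7 8 9
a[i]:  6 7 9 8 3 1 2 4 5
dp:    1 2 3 3 1 1 2 3 4
At index 8 the value is 3.

3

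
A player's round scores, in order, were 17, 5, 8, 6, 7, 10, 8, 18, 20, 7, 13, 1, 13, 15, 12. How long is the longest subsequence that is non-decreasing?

Let dp[i] be the length of the longest such subsequence ending at index i:
i:      1  2  3  4  5  6  7  8  9 10 11 12 13 14 15
a[i]:  17  5  8  6  7 10  8 18 20  7 13  1 13 15 12
dp:     1  1  2  2  3  4  4  5  6  4  5  1  6  7  5
Maximum dp value is 7.

7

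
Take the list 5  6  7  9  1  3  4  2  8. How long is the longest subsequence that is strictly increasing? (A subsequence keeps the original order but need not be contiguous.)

4

Let dp[i] be the length of the longest such subsequence ending at index i:
i:     1 2 3 4 5 6 7 8 9
a[i]:  5 6 7 9 1 3 4 2 8
dp:    1 2 3 4 1 2 3 2 4
Maximum dp value is 4.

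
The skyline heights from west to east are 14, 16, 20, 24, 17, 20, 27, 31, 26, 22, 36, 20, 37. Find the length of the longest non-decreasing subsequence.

8

Let dp[i] be the length of the longest such subsequence ending at index i:
i:      1  2  3  4  5  6  7  8  9 10 11 12 13
a[i]:  14 16 20 24 17 20 27 31 26 22 36 20 37
dp:     1  2  3  4  3  4  5  6  5  5  7  5  8
Maximum dp value is 8.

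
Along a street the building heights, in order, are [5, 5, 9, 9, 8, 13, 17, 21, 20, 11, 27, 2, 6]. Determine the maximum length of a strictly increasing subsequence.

Let dp[i] be the length of the longest such subsequence ending at index i:
i:      1  2  3  4  5  6  7  8  9 10 11 12 13
a[i]:   5  5  9  9  8 13 17 21 20 11 27  2  6
dp:     1  1  2  2  2  3  4  5  5  3  6  1  2
Maximum dp value is 6.

6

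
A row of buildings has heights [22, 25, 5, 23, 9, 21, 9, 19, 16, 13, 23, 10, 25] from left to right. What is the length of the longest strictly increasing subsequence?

5

Track the smallest tail for each achievable length (strict):
22 → extends → [22]
25 → extends → [22, 25]
5 → replaces 22 → [5, 25]
23 → replaces 25 → [5, 23]
9 → replaces 23 → [5, 9]
21 → extends → [5, 9, 21]
9 → already a tail → [5, 9, 21]
19 → replaces 21 → [5, 9, 19]
16 → replaces 19 → [5, 9, 16]
13 → replaces 16 → [5, 9, 13]
23 → extends → [5, 9, 13, 23]
10 → replaces 13 → [5, 9, 10, 23]
25 → extends → [5, 9, 10, 23, 25]
Five tails, so the longest strictly increasing subsequence has length 5 (e.g. 5, 9, 21, 23, 25).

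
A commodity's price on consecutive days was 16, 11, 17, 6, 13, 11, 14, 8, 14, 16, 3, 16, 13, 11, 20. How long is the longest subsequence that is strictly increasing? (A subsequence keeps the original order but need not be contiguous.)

Let dp[i] be the length of the longest such subsequence ending at index i:
i:      1  2  3  4  5  6  7  8  9 10 11 12 13 14 15
a[i]:  16 11 17  6 13 11 14  8 14 16  3 16 13 11 20
dp:     1  1  2  1  2  2  3  2  3  4  1  4  3  3  5
Maximum dp value is 5.

5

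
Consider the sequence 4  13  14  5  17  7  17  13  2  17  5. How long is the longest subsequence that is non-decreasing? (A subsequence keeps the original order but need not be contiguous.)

Track the smallest tail for each achievable length (allowing ties):
4 → extends → [4]
13 → extends → [4, 13]
14 → extends → [4, 13, 14]
5 → replaces 13 → [4, 5, 14]
17 → extends → [4, 5, 14, 17]
7 → replaces 14 → [4, 5, 7, 17]
17 → extends → [4, 5, 7, 17, 17]
13 → replaces 17 → [4, 5, 7, 13, 17]
2 → replaces 4 → [2, 5, 7, 13, 17]
17 → extends → [2, 5, 7, 13, 17, 17]
5 → replaces 7 → [2, 5, 5, 13, 17, 17]
Six tails, so the longest non-decreasing subsequence has length 6 (e.g. 4, 13, 14, 17, 17, 17).

6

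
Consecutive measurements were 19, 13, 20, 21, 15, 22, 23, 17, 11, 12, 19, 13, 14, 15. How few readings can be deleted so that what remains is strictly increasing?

Fewest deletions = n − (longest strictly increasing subsequence).
i:      1  2  3  4  5  6  7  8  9 10 11 12 13 14
a[i]:  19 13 20 21 15 22 23 17 11 12 19 13 14 15
dp:     1  1  2  3  2  4  5  3  1  2  4  3  4  5
max dp = 5, so deletions = 14 − 5 = 9.

9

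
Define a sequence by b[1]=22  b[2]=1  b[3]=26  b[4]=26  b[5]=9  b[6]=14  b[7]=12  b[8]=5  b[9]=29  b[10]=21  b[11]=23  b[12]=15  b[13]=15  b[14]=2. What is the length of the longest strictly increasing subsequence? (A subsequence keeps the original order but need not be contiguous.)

Track the smallest tail for each achievable length (strict):
22 → extends → [22]
1 → replaces 22 → [1]
26 → extends → [1, 26]
26 → already a tail → [1, 26]
9 → replaces 26 → [1, 9]
14 → extends → [1, 9, 14]
12 → replaces 14 → [1, 9, 12]
5 → replaces 9 → [1, 5, 12]
29 → extends → [1, 5, 12, 29]
21 → replaces 29 → [1, 5, 12, 21]
23 → extends → [1, 5, 12, 21, 23]
15 → replaces 21 → [1, 5, 12, 15, 23]
15 → already a tail → [1, 5, 12, 15, 23]
2 → replaces 5 → [1, 2, 12, 15, 23]
Five tails, so the longest strictly increasing subsequence has length 5 (e.g. 1, 9, 14, 21, 23).

5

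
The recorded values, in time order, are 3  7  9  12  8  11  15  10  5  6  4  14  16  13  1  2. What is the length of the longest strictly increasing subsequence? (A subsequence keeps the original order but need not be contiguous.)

6

Let dp[i] be the length of the longest such subsequence ending at index i:
i:      1  2  3  4  5  6  7  8  9 10 11 12 13 14 15 16
a[i]:   3  7  9 12  8 11 15 10  5  6  4 14 16 13  1  2
dp:     1  2  3  4  3  4  5  4  2  3  2  5  6  5  1  2
Maximum dp value is 6.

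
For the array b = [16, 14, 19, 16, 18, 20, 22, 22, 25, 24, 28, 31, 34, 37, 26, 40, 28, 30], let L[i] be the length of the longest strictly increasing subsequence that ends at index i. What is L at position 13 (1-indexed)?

dp[i] = 1 + max{dp[j] : j<i, b[j]<b[i]} (or 1 if no such j):
i:      1  2  3  4  5  6  7  8  9 10 11 12 13 14 15 16 17 18
b[i]:  16 14 19 16 18 20 22 22 25 24 28 31 34 37 26 40 28 30
dp:     1  1  2  2  3  4  5  5  6  6  7  8  9 10  7 11  8  9
At index 13 the value is 9.

9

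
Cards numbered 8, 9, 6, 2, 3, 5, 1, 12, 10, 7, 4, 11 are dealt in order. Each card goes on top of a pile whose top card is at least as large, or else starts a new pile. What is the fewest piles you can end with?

5

The minimum number of non-increasing subsequences covering a sequence equals the length of its longest strictly increasing subsequence.
LIS length is 5 (e.g. 2, 3, 5, 10, 11), so 5 piles are needed.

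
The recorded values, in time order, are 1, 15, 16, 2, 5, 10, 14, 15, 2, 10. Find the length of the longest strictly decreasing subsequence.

Negate each value so 'decreasing' becomes 'increasing', then run patience tails on the negated sequence:
-1 → extends → [-1]
-15 → replaces -1 → [-15]
-16 → replaces -15 → [-16]
-2 → extends → [-16, -2]
-5 → replaces -2 → [-16, -5]
-10 → replaces -5 → [-16, -10]
-14 → replaces -10 → [-16, -14]
-15 → replaces -14 → [-16, -15]
-2 → extends → [-16, -15, -2]
-10 → replaces -2 → [-16, -15, -10]
Three tails, so the longest strictly decreasing subsequence of the original has length 3.

3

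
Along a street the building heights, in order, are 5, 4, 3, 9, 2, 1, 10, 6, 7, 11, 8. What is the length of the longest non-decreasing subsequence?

4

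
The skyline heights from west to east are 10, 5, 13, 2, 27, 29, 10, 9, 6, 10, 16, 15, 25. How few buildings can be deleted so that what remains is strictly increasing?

Fewest deletions = n − (longest strictly increasing subsequence).
Patience tails:
10 → extends → [10]
5 → replaces 10 → [5]
13 → extends → [5, 13]
2 → replaces 5 → [2, 13]
27 → extends → [2, 13, 27]
29 → extends → [2, 13, 27, 29]
10 → replaces 13 → [2, 10, 27, 29]
9 → replaces 10 → [2, 9, 27, 29]
6 → replaces 9 → [2, 6, 27, 29]
10 → replaces 27 → [2, 6, 10, 29]
16 → replaces 29 → [2, 6, 10, 16]
15 → replaces 16 → [2, 6, 10, 15]
25 → extends → [2, 6, 10, 15, 25]
Longest strictly increasing subsequence has length 5, so deletions = 13 − 5 = 8.

8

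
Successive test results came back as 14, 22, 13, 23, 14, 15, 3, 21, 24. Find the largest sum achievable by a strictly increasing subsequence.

Let S[i] be the best sum of a strictly increasing subsequence ending at i:
i:      1  2  3  4  5  6  7  8  9
a[i]:  14 22 13 23 14 15  3 21 24
S:     14 36 13 59 27 42  3 63 87
Maximum is 87 (e.g. 13 + 14 + 15 + 21 + 24).

87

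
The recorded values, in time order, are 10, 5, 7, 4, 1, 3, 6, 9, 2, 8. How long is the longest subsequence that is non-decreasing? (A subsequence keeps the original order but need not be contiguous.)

4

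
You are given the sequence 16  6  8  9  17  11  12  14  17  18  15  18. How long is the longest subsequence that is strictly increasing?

8

Let dp[i] be the length of the longest such subsequence ending at index i:
i:      1  2  3  4  5  6  7  8  9 10 11 12
a[i]:  16  6  8  9 17 11 12 14 17 18 15 18
dp:     1  1  2  3  4  4  5  6  7  8  7  8
Maximum dp value is 8.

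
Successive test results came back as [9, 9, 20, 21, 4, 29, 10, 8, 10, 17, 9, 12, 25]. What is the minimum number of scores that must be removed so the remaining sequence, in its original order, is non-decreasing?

7

Fewest deletions = n − (longest non-decreasing subsequence).
Patience tails:
9 → extends → [9]
9 → extends → [9, 9]
20 → extends → [9, 9, 20]
21 → extends → [9, 9, 20, 21]
4 → replaces 9 → [4, 9, 20, 21]
29 → extends → [4, 9, 20, 21, 29]
10 → replaces 20 → [4, 9, 10, 21, 29]
8 → replaces 9 → [4, 8, 10, 21, 29]
10 → replaces 21 → [4, 8, 10, 10, 29]
17 → replaces 29 → [4, 8, 10, 10, 17]
9 → replaces 10 → [4, 8, 9, 10, 17]
12 → replaces 17 → [4, 8, 9, 10, 12]
25 → extends → [4, 8, 9, 10, 12, 25]
Longest non-decreasing subsequence has length 6, so deletions = 13 − 6 = 7.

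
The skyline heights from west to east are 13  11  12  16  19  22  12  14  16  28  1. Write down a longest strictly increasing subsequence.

11, 12, 16, 19, 22, 28

Patience tails give the LIS length; then backtrack through the dp parents:
13 → extends → [13]
11 → replaces 13 → [11]
12 → extends → [11, 12]
16 → extends → [11, 12, 16]
19 → extends → [11, 12, 16, 19]
22 → extends → [11, 12, 16, 19, 22]
12 → already a tail → [11, 12, 16, 19, 22]
14 → replaces 16 → [11, 12, 14, 19, 22]
16 → replaces 19 → [11, 12, 14, 16, 22]
28 → extends → [11, 12, 14, 16, 22, 28]
1 → replaces 11 → [1, 12, 14, 16, 22, 28]
Length 6; one witness is 11, 12, 16, 19, 22, 28.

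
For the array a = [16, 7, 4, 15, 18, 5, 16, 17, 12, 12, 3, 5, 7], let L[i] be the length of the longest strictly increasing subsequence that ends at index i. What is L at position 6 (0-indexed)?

dp[i] = 1 + max{dp[j] : j<i, a[j]<a[i]} (or 1 if no such j):
i:      0  1  2  3  4  5  6  7  8  9 10 11 12
a[i]:  16  7  4 15 18  5 16 17 12 12  3  5  7
dp:     1  1  1  2  3  2  3  4  3  3  1  2  3
At index 6 the value is 3.

3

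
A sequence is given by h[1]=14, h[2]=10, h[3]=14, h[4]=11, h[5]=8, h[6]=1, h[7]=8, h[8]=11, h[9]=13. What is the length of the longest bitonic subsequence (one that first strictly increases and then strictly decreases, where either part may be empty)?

5

inc[i] = longest strictly increasing subsequence ending at i; dec[i] = longest strictly decreasing subsequence starting at i:
i:      1  2  3  4  5  6  7  8  9
h[i]:  14 10 14 11  8  1  8 11 13
inc:    1  1  2  2  1  1  2  3  4
dec:    4  3  4  3  2  1  1  1  1
Best peak at i=3 (value 14): inc=2, dec=4, length 2+4−1 = 5.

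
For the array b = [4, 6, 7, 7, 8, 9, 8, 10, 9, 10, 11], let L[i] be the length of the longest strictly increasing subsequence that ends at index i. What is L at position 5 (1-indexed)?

dp[i] = 1 + max{dp[j] : j<i, b[j]<b[i]} (or 1 if no such j):
i:      1  2  3  4  5  6  7  8  9 10 11
b[i]:   4  6  7  7  8  9  8 10  9 10 11
dp:     1  2  3  3  4  5  4  6  5  6  7
At index 5 the value is 4.

4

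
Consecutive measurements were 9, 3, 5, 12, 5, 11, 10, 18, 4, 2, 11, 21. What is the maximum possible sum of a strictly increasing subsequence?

Let S[i] be the best sum of a strictly increasing subsequence ending at i:
i:      1  2  3  4  5  6  7  8  9 10 11 12
a[i]:   9  3  5 12  5 11 10 18  4  2 11 21
S:      9  3  8 21  8 20 19 39  7  2 30 60
Maximum is 60 (e.g. 9 + 12 + 18 + 21).

60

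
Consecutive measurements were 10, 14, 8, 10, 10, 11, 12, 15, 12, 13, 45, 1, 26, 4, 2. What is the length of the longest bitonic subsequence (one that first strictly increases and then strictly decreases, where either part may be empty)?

inc[i] = longest strictly increasing subsequence ending at i; dec[i] = longest strictly decreasing subsequence starting at i:
i:      1  2  3  4  5  6  7  8  9 10 11 12 13 14 15
a[i]:  10 14  8 10 10 11 12 15 12 13 45  1 26  4  2
inc:    1  2  1  2  2  3  4  5  4  5  6  1  6  2  2
dec:    4  4  3  3  3  3  3  4  3  3  4  1  3  2  1
Best peak at i=11 (value 45): inc=6, dec=4, length 6+4−1 = 9.

9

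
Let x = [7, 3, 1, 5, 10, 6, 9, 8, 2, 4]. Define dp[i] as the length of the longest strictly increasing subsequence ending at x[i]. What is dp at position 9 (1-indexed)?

2

dp[i] = 1 + max{dp[j] : j<i, x[j]<x[i]} (or 1 if no such j):
i:      1  2  3  4  5  6  7  8  9 10
x[i]:   7  3  1  5 10  6  9  8  2  4
dp:     1  1  1  2  3  3  4  4  2  3
At index 9 the value is 2.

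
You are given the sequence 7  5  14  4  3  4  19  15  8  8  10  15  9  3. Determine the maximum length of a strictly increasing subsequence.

5

Track the smallest tail for each achievable length (strict):
7 → extends → [7]
5 → replaces 7 → [5]
14 → extends → [5, 14]
4 → replaces 5 → [4, 14]
3 → replaces 4 → [3, 14]
4 → replaces 14 → [3, 4]
19 → extends → [3, 4, 19]
15 → replaces 19 → [3, 4, 15]
8 → replaces 15 → [3, 4, 8]
8 → already a tail → [3, 4, 8]
10 → extends → [3, 4, 8, 10]
15 → extends → [3, 4, 8, 10, 15]
9 → replaces 10 → [3, 4, 8, 9, 15]
3 → already a tail → [3, 4, 8, 9, 15]
Five tails, so the longest strictly increasing subsequence has length 5 (e.g. 3, 4, 8, 10, 15).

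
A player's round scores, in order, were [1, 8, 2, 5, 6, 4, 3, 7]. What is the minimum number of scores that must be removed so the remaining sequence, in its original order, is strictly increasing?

Fewest deletions = n − (longest strictly increasing subsequence).
i:     1 2 3 4 5 6 7 8
a[i]:  1 8 2 5 6 4 3 7
dp:    1 2 2 3 4 3 3 5
max dp = 5, so deletions = 8 − 5 = 3.

3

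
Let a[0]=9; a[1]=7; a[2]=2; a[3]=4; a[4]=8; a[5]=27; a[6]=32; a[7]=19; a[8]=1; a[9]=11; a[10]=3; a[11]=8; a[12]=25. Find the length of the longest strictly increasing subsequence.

Let dp[i] be the length of the longest such subsequence ending at index i:
i:      0  1  2  3  4  5  6  7  8  9 10 11 12
a[i]:   9  7  2  4  8 27 32 19  1 11  3  8 25
dp:     1  1  1  2  3  4  5  4  1  4  2  3  5
Maximum dp value is 5.

5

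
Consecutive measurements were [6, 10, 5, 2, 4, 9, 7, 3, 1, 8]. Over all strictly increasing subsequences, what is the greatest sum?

21

Let S[i] be the best sum of a strictly increasing subsequence ending at i:
i:      1  2  3  4  5  6  7  8  9 10
a[i]:   6 10  5  2  4  9  7  3  1  8
S:      6 16  5  2  6 15 13  5  1 21
Maximum is 21 (e.g. 2 + 4 + 7 + 8).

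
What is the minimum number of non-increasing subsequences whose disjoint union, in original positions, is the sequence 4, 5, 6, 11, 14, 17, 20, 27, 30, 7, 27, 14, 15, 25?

Place each on the leftmost legal pile:
4 → new pile 1 (tops now [4])
5 → new pile 2 (tops now [4, 5])
6 → new pile 3 (tops now [4, 5, 6])
11 → new pile 4 (tops now [4, 5, 6, 11])
14 → new pile 5 (tops now [4, 5, 6, 11, 14])
17 → new pile 6 (tops now [4, 5, 6, 11, 14, 17])
20 → new pile 7 (tops now [4, 5, 6, 11, 14, 17, 20])
27 → new pile 8 (tops now [4, 5, 6, 11, 14, 17, 20, 27])
30 → new pile 9 (tops now [4, 5, 6, 11, 14, 17, 20, 27, 30])
7 → pile 4 (tops now [4, 5, 6, 7, 14, 17, 20, 27, 30])
27 → pile 8 (tops now [4, 5, 6, 7, 14, 17, 20, 27, 30])
14 → pile 5 (tops now [4, 5, 6, 7, 14, 17, 20, 27, 30])
15 → pile 6 (tops now [4, 5, 6, 7, 14, 15, 20, 27, 30])
25 → pile 8 (tops now [4, 5, 6, 7, 14, 15, 20, 25, 30])
Nine piles.

9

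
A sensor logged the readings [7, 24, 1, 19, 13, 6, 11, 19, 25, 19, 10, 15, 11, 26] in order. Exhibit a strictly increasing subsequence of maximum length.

Patience tails give the LIS length; then backtrack through the dp parents:
7 → extends → [7]
24 → extends → [7, 24]
1 → replaces 7 → [1, 24]
19 → replaces 24 → [1, 19]
13 → replaces 19 → [1, 13]
6 → replaces 13 → [1, 6]
11 → extends → [1, 6, 11]
19 → extends → [1, 6, 11, 19]
25 → extends → [1, 6, 11, 19, 25]
19 → already a tail → [1, 6, 11, 19, 25]
10 → replaces 11 → [1, 6, 10, 19, 25]
15 → replaces 19 → [1, 6, 10, 15, 25]
11 → replaces 15 → [1, 6, 10, 11, 25]
26 → extends → [1, 6, 10, 11, 25, 26]
Length 6; one witness is 1, 6, 11, 19, 25, 26.

1, 6, 11, 19, 25, 26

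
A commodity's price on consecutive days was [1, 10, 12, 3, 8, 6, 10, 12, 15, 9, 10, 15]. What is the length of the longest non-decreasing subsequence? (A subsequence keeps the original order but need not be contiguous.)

7

Let dp[i] be the length of the longest such subsequence ending at index i:
i:      1  2  3  4  5  6  7  8  9 10 11 12
a[i]:   1 10 12  3  8  6 10 12 15  9 10 15
dp:     1  2  3  2  3  3  4  5  6  4  5  7
Maximum dp value is 7.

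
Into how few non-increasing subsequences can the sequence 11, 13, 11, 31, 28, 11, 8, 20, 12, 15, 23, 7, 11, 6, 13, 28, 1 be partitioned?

5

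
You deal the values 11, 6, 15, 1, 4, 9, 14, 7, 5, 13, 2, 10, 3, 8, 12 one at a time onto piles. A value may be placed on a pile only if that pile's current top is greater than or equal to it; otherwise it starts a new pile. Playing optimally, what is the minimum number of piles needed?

5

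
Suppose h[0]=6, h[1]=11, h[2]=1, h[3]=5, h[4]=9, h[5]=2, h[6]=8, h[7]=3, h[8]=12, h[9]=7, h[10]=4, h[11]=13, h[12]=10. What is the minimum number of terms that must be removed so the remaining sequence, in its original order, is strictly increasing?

Fewest deletions = n − (longest strictly increasing subsequence).
Patience tails:
6 → extends → [6]
11 → extends → [6, 11]
1 → replaces 6 → [1, 11]
5 → replaces 11 → [1, 5]
9 → extends → [1, 5, 9]
2 → replaces 5 → [1, 2, 9]
8 → replaces 9 → [1, 2, 8]
3 → replaces 8 → [1, 2, 3]
12 → extends → [1, 2, 3, 12]
7 → replaces 12 → [1, 2, 3, 7]
4 → replaces 7 → [1, 2, 3, 4]
13 → extends → [1, 2, 3, 4, 13]
10 → replaces 13 → [1, 2, 3, 4, 10]
Longest strictly increasing subsequence has length 5, so deletions = 13 − 5 = 8.

8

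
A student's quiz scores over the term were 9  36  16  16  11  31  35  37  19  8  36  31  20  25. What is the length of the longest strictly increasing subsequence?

Let dp[i] be the length of the longest such subsequence ending at index i:
i:      1  2  3  4  5  6  7  8  9 10 11 12 13 14
a[i]:   9 36 16 16 11 31 35 37 19  8 36 31 20 25
dp:     1  2  2  2  2  3  4  5  3  1  5  4  4  5
Maximum dp value is 5.

5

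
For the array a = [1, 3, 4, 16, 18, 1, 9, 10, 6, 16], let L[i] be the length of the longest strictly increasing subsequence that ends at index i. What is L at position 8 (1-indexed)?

5

dp[i] = 1 + max{dp[j] : j<i, a[j]<a[i]} (or 1 if no such j):
i:      1  2  3  4  5  6  7  8  9 10
a[i]:   1  3  4 16 18  1  9 10  6 16
dp:     1  2  3  4  5  1  4  5  4  6
At index 8 the value is 5.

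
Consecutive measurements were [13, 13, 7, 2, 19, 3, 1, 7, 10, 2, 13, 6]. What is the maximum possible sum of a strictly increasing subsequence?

35

Let S[i] be the best sum of a strictly increasing subsequence ending at i:
i:      1  2  3  4  5  6  7  8  9 10 11 12
a[i]:  13 13  7  2 19  3  1  7 10  2 13  6
S:     13 13  7  2 32  5  1 12 22  3 35 11
Maximum is 35 (e.g. 2 + 3 + 7 + 10 + 13).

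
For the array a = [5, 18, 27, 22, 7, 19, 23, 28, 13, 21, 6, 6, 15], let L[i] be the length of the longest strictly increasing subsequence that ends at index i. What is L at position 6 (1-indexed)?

dp[i] = 1 + max{dp[j] : j<i, a[j]<a[i]} (or 1 if no such j):
i:      1  2  3  4  5  6  7  8  9 10 11 12 13
a[i]:   5 18 27 22  7 19 23 28 13 21  6  6 15
dp:     1  2  3  3  2  3  4  5  3  4  2  2  4
At index 6 the value is 3.

3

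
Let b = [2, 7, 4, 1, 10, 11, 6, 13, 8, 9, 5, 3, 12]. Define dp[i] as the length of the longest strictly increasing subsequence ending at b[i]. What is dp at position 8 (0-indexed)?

dp[i] = 1 + max{dp[j] : j<i, b[j]<b[i]} (or 1 if no such j):
i:      0  1  2  3  4  5  6  7  8  9 10 11 12
b[i]:   2  7  4  1 10 11  6 13  8  9  5  3 12
dp:     1  2  2  1  3  4  3  5  4  5  3  2  6
At index 8 the value is 4.

4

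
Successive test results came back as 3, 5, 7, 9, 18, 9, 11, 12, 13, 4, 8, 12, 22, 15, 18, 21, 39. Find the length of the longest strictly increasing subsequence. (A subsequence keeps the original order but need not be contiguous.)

11

Track the smallest tail for each achievable length (strict):
3 → extends → [3]
5 → extends → [3, 5]
7 → extends → [3, 5, 7]
9 → extends → [3, 5, 7, 9]
18 → extends → [3, 5, 7, 9, 18]
9 → already a tail → [3, 5, 7, 9, 18]
11 → replaces 18 → [3, 5, 7, 9, 11]
12 → extends → [3, 5, 7, 9, 11, 12]
13 → extends → [3, 5, 7, 9, 11, 12, 13]
4 → replaces 5 → [3, 4, 7, 9, 11, 12, 13]
8 → replaces 9 → [3, 4, 7, 8, 11, 12, 13]
12 → already a tail → [3, 4, 7, 8, 11, 12, 13]
22 → extends → [3, 4, 7, 8, 11, 12, 13, 22]
15 → replaces 22 → [3, 4, 7, 8, 11, 12, 13, 15]
18 → extends → [3, 4, 7, 8, 11, 12, 13, 15, 18]
21 → extends → [3, 4, 7, 8, 11, 12, 13, 15, 18, 21]
39 → extends → [3, 4, 7, 8, 11, 12, 13, 15, 18, 21, 39]
Eleven tails, so the longest strictly increasing subsequence has length 11 (e.g. 3, 5, 7, 9, 11, 12, 13, 15, 18, 21, 39).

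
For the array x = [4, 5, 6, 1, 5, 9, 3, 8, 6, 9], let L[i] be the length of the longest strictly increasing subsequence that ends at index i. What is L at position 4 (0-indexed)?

dp[i] = 1 + max{dp[j] : j<i, x[j]<x[i]} (or 1 if no such j):
i:     0 1 2 3 4 5 6 7 8 9
x[i]:  4 5 6 1 5 9 3 8 6 9
dp:    1 2 3 1 2 4 2 4 3 5
At index 4 the value is 2.

2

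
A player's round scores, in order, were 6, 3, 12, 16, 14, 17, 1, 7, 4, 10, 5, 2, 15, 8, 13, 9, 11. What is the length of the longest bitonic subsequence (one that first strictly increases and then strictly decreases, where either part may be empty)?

inc[i] = longest strictly increasing subsequence ending at i; dec[i] = longest strictly decreasing subsequence starting at i:
i:      1  2  3  4  5  6  7  8  9 10 11 12 13 14 15 16 17
a[i]:   6  3 12 16 14 17  1  7  4 10  5  2 15  8 13  9 11
inc:    1  1  2  3  3  4  1  2  2  3  3  2  4  4  5  5  6
dec:    3  2  4  5  4  4  1  3  2  3  2  1  3  1  2  1  1
Best peak at i=4 (value 16): inc=3, dec=5, length 3+5−1 = 7.

7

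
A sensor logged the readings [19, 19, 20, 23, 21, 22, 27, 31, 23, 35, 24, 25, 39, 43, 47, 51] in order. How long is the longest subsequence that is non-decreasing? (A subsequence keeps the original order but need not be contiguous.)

Let dp[i] be the length of the longest such subsequence ending at index i:
i:      1  2  3  4  5  6  7  8  9 10 11 12 13 14 15 16
a[i]:  19 19 20 23 21 22 27 31 23 35 24 25 39 43 47 51
dp:     1  2  3  4  4  5  6  7  6  8  7  8  9 10 11 12
Maximum dp value is 12.

12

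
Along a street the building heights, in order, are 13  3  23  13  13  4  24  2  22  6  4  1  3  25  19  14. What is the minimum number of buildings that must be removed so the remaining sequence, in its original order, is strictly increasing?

12

Fewest deletions = n − (longest strictly increasing subsequence).
i:      1  2  3  4  5  6  7  8  9 10 11 12 13 14 15 16
a[i]:  13  3 23 13 13  4 24  2 22  6  4  1  3 25 19 14
dp:     1  1  2  2  2  2  3  1  3  3  2  1  2  4  4  4
max dp = 4, so deletions = 16 − 4 = 12.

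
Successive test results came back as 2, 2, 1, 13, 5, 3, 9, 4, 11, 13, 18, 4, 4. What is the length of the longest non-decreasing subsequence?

7

Track the smallest tail for each achievable length (allowing ties):
2 → extends → [2]
2 → extends → [2, 2]
1 → replaces 2 → [1, 2]
13 → extends → [1, 2, 13]
5 → replaces 13 → [1, 2, 5]
3 → replaces 5 → [1, 2, 3]
9 → extends → [1, 2, 3, 9]
4 → replaces 9 → [1, 2, 3, 4]
11 → extends → [1, 2, 3, 4, 11]
13 → extends → [1, 2, 3, 4, 11, 13]
18 → extends → [1, 2, 3, 4, 11, 13, 18]
4 → replaces 11 → [1, 2, 3, 4, 4, 13, 18]
4 → replaces 13 → [1, 2, 3, 4, 4, 4, 18]
Seven tails, so the longest non-decreasing subsequence has length 7 (e.g. 2, 2, 5, 9, 11, 13, 18).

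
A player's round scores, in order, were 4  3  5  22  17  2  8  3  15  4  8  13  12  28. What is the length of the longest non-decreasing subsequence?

Let dp[i] be the length of the longest such subsequence ending at index i:
i:      1  2  3  4  5  6  7  8  9 10 11 12 13 14
a[i]:   4  3  5 22 17  2  8  3 15  4  8 13 12 28
dp:     1  1  2  3  3  1  3  2  4  3  4  5  5  6
Maximum dp value is 6.

6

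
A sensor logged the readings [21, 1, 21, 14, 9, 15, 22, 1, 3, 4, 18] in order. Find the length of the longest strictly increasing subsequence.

4

Track the smallest tail for each achievable length (strict):
21 → extends → [21]
1 → replaces 21 → [1]
21 → extends → [1, 21]
14 → replaces 21 → [1, 14]
9 → replaces 14 → [1, 9]
15 → extends → [1, 9, 15]
22 → extends → [1, 9, 15, 22]
1 → already a tail → [1, 9, 15, 22]
3 → replaces 9 → [1, 3, 15, 22]
4 → replaces 15 → [1, 3, 4, 22]
18 → replaces 22 → [1, 3, 4, 18]
Four tails, so the longest strictly increasing subsequence has length 4 (e.g. 1, 14, 15, 22).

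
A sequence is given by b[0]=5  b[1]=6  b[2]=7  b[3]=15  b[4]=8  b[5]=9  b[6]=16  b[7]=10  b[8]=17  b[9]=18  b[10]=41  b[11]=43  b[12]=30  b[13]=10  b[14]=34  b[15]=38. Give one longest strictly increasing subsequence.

5, 6, 7, 8, 9, 16, 17, 18, 30, 34, 38

Patience tails give the LIS length; then backtrack through the dp parents:
5 → extends → [5]
6 → extends → [5, 6]
7 → extends → [5, 6, 7]
15 → extends → [5, 6, 7, 15]
8 → replaces 15 → [5, 6, 7, 8]
9 → extends → [5, 6, 7, 8, 9]
16 → extends → [5, 6, 7, 8, 9, 16]
10 → replaces 16 → [5, 6, 7, 8, 9, 10]
17 → extends → [5, 6, 7, 8, 9, 10, 17]
18 → extends → [5, 6, 7, 8, 9, 10, 17, 18]
41 → extends → [5, 6, 7, 8, 9, 10, 17, 18, 41]
43 → extends → [5, 6, 7, 8, 9, 10, 17, 18, 41, 43]
30 → replaces 41 → [5, 6, 7, 8, 9, 10, 17, 18, 30, 43]
10 → already a tail → [5, 6, 7, 8, 9, 10, 17, 18, 30, 43]
34 → replaces 43 → [5, 6, 7, 8, 9, 10, 17, 18, 30, 34]
38 → extends → [5, 6, 7, 8, 9, 10, 17, 18, 30, 34, 38]
Length 11; one witness is 5, 6, 7, 8, 9, 16, 17, 18, 30, 34, 38.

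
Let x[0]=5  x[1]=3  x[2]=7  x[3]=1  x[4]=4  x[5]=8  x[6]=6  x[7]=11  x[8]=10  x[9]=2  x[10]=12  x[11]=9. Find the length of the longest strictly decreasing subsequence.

Negate each value so 'decreasing' becomes 'increasing', then run patience tails on the negated sequence:
-5 → extends → [-5]
-3 → extends → [-5, -3]
-7 → replaces -5 → [-7, -3]
-1 → extends → [-7, -3, -1]
-4 → replaces -3 → [-7, -4, -1]
-8 → replaces -7 → [-8, -4, -1]
-6 → replaces -4 → [-8, -6, -1]
-11 → replaces -8 → [-11, -6, -1]
-10 → replaces -6 → [-11, -10, -1]
-2 → replaces -1 → [-11, -10, -2]
-12 → replaces -11 → [-12, -10, -2]
-9 → replaces -2 → [-12, -10, -9]
Three tails, so the longest strictly decreasing subsequence of the original has length 3.

3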